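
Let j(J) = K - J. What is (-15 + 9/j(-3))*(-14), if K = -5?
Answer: 273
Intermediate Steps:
j(J) = -5 - J
(-15 + 9/j(-3))*(-14) = (-15 + 9/(-5 - 1*(-3)))*(-14) = (-15 + 9/(-5 + 3))*(-14) = (-15 + 9/(-2))*(-14) = (-15 + 9*(-½))*(-14) = (-15 - 9/2)*(-14) = -39/2*(-14) = 273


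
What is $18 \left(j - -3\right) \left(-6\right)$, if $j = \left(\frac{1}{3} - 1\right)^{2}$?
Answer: $-372$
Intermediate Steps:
$j = \frac{4}{9}$ ($j = \left(\frac{1}{3} - 1\right)^{2} = \left(- \frac{2}{3}\right)^{2} = \frac{4}{9} \approx 0.44444$)
$18 \left(j - -3\right) \left(-6\right) = 18 \left(\frac{4}{9} - -3\right) \left(-6\right) = 18 \left(\frac{4}{9} + 3\right) \left(-6\right) = 18 \cdot \frac{31}{9} \left(-6\right) = 62 \left(-6\right) = -372$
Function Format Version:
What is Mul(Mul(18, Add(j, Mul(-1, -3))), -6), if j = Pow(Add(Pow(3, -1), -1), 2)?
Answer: -372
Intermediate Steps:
j = Rational(4, 9) (j = Pow(Add(Rational(1, 3), -1), 2) = Pow(Rational(-2, 3), 2) = Rational(4, 9) ≈ 0.44444)
Mul(Mul(18, Add(j, Mul(-1, -3))), -6) = Mul(Mul(18, Add(Rational(4, 9), Mul(-1, -3))), -6) = Mul(Mul(18, Add(Rational(4, 9), 3)), -6) = Mul(Mul(18, Rational(31, 9)), -6) = Mul(62, -6) = -372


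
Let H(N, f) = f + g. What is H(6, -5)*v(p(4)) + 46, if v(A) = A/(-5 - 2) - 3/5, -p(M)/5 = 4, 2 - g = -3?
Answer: 46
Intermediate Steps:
g = 5 (g = 2 - 1*(-3) = 2 + 3 = 5)
p(M) = -20 (p(M) = -5*4 = -20)
H(N, f) = 5 + f (H(N, f) = f + 5 = 5 + f)
v(A) = -3/5 - A/7 (v(A) = A/(-7) - 3*1/5 = A*(-1/7) - 3/5 = -A/7 - 3/5 = -3/5 - A/7)
H(6, -5)*v(p(4)) + 46 = (5 - 5)*(-3/5 - 1/7*(-20)) + 46 = 0*(-3/5 + 20/7) + 46 = 0*(79/35) + 46 = 0 + 46 = 46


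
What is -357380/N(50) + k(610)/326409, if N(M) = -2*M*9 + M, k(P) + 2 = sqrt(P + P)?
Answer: 11665204672/27744765 + 2*sqrt(305)/326409 ≈ 420.45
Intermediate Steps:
k(P) = -2 + sqrt(2)*sqrt(P) (k(P) = -2 + sqrt(P + P) = -2 + sqrt(2*P) = -2 + sqrt(2)*sqrt(P))
N(M) = -17*M (N(M) = -18*M + M = -17*M)
-357380/N(50) + k(610)/326409 = -357380/((-17*50)) + (-2 + sqrt(2)*sqrt(610))/326409 = -357380/(-850) + (-2 + 2*sqrt(305))*(1/326409) = -357380*(-1/850) + (-2/326409 + 2*sqrt(305)/326409) = 35738/85 + (-2/326409 + 2*sqrt(305)/326409) = 11665204672/27744765 + 2*sqrt(305)/326409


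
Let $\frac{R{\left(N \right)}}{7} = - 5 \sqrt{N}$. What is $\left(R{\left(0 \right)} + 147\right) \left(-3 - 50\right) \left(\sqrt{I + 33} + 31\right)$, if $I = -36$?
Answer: $-241521 - 7791 i \sqrt{3} \approx -2.4152 \cdot 10^{5} - 13494.0 i$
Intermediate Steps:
$R{\left(N \right)} = - 35 \sqrt{N}$ ($R{\left(N \right)} = 7 \left(- 5 \sqrt{N}\right) = - 35 \sqrt{N}$)
$\left(R{\left(0 \right)} + 147\right) \left(-3 - 50\right) \left(\sqrt{I + 33} + 31\right) = \left(- 35 \sqrt{0} + 147\right) \left(-3 - 50\right) \left(\sqrt{-36 + 33} + 31\right) = \left(\left(-35\right) 0 + 147\right) \left(- 53 \left(\sqrt{-3} + 31\right)\right) = \left(0 + 147\right) \left(- 53 \left(i \sqrt{3} + 31\right)\right) = 147 \left(- 53 \left(31 + i \sqrt{3}\right)\right) = 147 \left(-1643 - 53 i \sqrt{3}\right) = -241521 - 7791 i \sqrt{3}$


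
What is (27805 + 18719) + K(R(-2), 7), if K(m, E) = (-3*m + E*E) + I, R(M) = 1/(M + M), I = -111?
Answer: 185851/4 ≈ 46463.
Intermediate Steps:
R(M) = 1/(2*M)
K(m, E) = -111 + E**2 - 3*m (K(m, E) = (-3*m + E*E) - 111 = (-3*m + E**2) - 111 = (E**2 - 3*m) - 111 = -111 + E**2 - 3*m)
(27805 + 18719) + K(R(-2), 7) = (27805 + 18719) + (-111 + 7**2 - 3/(2*(-2))) = 46524 + (-111 + 49 - 3*(-1)/(2*2)) = 46524 + (-111 + 49 - 3*(-1/4)) = 46524 + (-111 + 49 + 3/4) = 46524 - 245/4 = 185851/4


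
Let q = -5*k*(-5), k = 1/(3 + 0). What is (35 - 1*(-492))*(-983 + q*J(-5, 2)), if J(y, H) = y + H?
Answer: -531216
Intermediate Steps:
J(y, H) = H + y
k = ⅓ (k = 1/3 = ⅓ ≈ 0.33333)
q = 25/3 (q = -5*⅓*(-5) = -5/3*(-5) = 25/3 ≈ 8.3333)
(35 - 1*(-492))*(-983 + q*J(-5, 2)) = (35 - 1*(-492))*(-983 + 25*(2 - 5)/3) = (35 + 492)*(-983 + (25/3)*(-3)) = 527*(-983 - 25) = 527*(-1008) = -531216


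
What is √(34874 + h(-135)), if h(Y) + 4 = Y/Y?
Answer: √34871 ≈ 186.74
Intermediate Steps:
h(Y) = -3 (h(Y) = -4 + Y/Y = -4 + 1 = -3)
√(34874 + h(-135)) = √(34874 - 3) = √34871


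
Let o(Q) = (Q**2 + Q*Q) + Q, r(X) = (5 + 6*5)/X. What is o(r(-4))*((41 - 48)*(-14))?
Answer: 56595/4 ≈ 14149.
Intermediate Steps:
r(X) = 35/X (r(X) = (5 + 30)/X = 35/X)
o(Q) = Q + 2*Q**2 (o(Q) = (Q**2 + Q**2) + Q = 2*Q**2 + Q = Q + 2*Q**2)
o(r(-4))*((41 - 48)*(-14)) = ((35/(-4))*(1 + 2*(35/(-4))))*((41 - 48)*(-14)) = ((35*(-1/4))*(1 + 2*(35*(-1/4))))*(-7*(-14)) = -35*(1 + 2*(-35/4))/4*98 = -35*(1 - 35/2)/4*98 = -35/4*(-33/2)*98 = (1155/8)*98 = 56595/4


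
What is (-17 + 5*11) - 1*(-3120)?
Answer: 3158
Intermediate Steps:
(-17 + 5*11) - 1*(-3120) = (-17 + 55) + 3120 = 38 + 3120 = 3158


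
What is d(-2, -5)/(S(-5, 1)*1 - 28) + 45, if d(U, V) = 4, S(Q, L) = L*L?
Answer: 1211/27 ≈ 44.852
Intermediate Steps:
S(Q, L) = L²
d(-2, -5)/(S(-5, 1)*1 - 28) + 45 = 4/(1²*1 - 28) + 45 = 4/(1*1 - 28) + 45 = 4/(1 - 28) + 45 = 4/(-27) + 45 = 4*(-1/27) + 45 = -4/27 + 45 = 1211/27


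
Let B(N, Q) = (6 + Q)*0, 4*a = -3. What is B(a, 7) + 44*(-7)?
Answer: -308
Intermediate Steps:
a = -¾ (a = (¼)*(-3) = -¾ ≈ -0.75000)
B(N, Q) = 0
B(a, 7) + 44*(-7) = 0 + 44*(-7) = 0 - 308 = -308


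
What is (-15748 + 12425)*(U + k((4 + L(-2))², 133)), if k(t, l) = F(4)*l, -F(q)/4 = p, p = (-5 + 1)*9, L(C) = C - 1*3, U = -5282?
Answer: -46090010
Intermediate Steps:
L(C) = -3 + C (L(C) = C - 3 = -3 + C)
p = -36 (p = -4*9 = -36)
F(q) = 144 (F(q) = -4*(-36) = 144)
k(t, l) = 144*l
(-15748 + 12425)*(U + k((4 + L(-2))², 133)) = (-15748 + 12425)*(-5282 + 144*133) = -3323*(-5282 + 19152) = -3323*13870 = -46090010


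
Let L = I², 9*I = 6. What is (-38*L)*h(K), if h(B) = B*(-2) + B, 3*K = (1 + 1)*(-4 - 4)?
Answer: -2432/27 ≈ -90.074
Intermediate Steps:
I = ⅔ (I = (⅑)*6 = ⅔ ≈ 0.66667)
K = -16/3 (K = ((1 + 1)*(-4 - 4))/3 = (2*(-8))/3 = (⅓)*(-16) = -16/3 ≈ -5.3333)
L = 4/9 (L = (⅔)² = 4/9 ≈ 0.44444)
h(B) = -B (h(B) = -2*B + B = -B)
(-38*L)*h(K) = (-38*4/9)*(-1*(-16/3)) = -152/9*16/3 = -2432/27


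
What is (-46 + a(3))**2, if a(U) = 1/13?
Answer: 356409/169 ≈ 2108.9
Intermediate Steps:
a(U) = 1/13
(-46 + a(3))**2 = (-46 + 1/13)**2 = (-597/13)**2 = 356409/169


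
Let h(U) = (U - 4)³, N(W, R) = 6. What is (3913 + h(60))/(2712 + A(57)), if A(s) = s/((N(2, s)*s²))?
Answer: 61398918/927505 ≈ 66.198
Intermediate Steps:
A(s) = 1/(6*s) (A(s) = s/((6*s²)) = s*(1/(6*s²)) = 1/(6*s))
h(U) = (-4 + U)³
(3913 + h(60))/(2712 + A(57)) = (3913 + (-4 + 60)³)/(2712 + (⅙)/57) = (3913 + 56³)/(2712 + (⅙)*(1/57)) = (3913 + 175616)/(2712 + 1/342) = 179529/(927505/342) = 179529*(342/927505) = 61398918/927505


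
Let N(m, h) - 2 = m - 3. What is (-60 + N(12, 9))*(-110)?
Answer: 5390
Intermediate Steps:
N(m, h) = -1 + m (N(m, h) = 2 + (m - 3) = 2 + (-3 + m) = -1 + m)
(-60 + N(12, 9))*(-110) = (-60 + (-1 + 12))*(-110) = (-60 + 11)*(-110) = -49*(-110) = 5390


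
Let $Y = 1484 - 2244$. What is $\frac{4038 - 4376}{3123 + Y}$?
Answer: $- \frac{338}{2363} \approx -0.14304$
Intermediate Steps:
$Y = -760$
$\frac{4038 - 4376}{3123 + Y} = \frac{4038 - 4376}{3123 - 760} = - \frac{338}{2363}$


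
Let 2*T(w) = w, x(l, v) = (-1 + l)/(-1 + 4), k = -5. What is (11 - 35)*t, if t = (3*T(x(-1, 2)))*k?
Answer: -120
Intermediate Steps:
x(l, v) = -⅓ + l/3 (x(l, v) = (-1 + l)/3 = (-1 + l)*(⅓) = -⅓ + l/3)
T(w) = w/2
t = 5 (t = (3*((-⅓ + (⅓)*(-1))/2))*(-5) = (3*((-⅓ - ⅓)/2))*(-5) = (3*((½)*(-⅔)))*(-5) = (3*(-⅓))*(-5) = -1*(-5) = 5)
(11 - 35)*t = (11 - 35)*5 = -24*5 = -120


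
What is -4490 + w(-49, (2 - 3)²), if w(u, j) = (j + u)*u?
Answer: -2138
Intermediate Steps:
w(u, j) = u*(j + u)
-4490 + w(-49, (2 - 3)²) = -4490 - 49*((2 - 3)² - 49) = -4490 - 49*((-1)² - 49) = -4490 - 49*(1 - 49) = -4490 - 49*(-48) = -4490 + 2352 = -2138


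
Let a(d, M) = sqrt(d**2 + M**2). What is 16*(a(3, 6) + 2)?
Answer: 32 + 48*sqrt(5) ≈ 139.33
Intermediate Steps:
a(d, M) = sqrt(M**2 + d**2)
16*(a(3, 6) + 2) = 16*(sqrt(6**2 + 3**2) + 2) = 16*(sqrt(36 + 9) + 2) = 16*(sqrt(45) + 2) = 16*(3*sqrt(5) + 2) = 16*(2 + 3*sqrt(5)) = 32 + 48*sqrt(5)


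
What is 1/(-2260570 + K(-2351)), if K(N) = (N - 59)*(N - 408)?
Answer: 1/4388620 ≈ 2.2786e-7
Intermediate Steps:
K(N) = (-408 + N)*(-59 + N) (K(N) = (-59 + N)*(-408 + N) = (-408 + N)*(-59 + N))
1/(-2260570 + K(-2351)) = 1/(-2260570 + (24072 + (-2351)² - 467*(-2351))) = 1/(-2260570 + (24072 + 5527201 + 1097917)) = 1/(-2260570 + 6649190) = 1/4388620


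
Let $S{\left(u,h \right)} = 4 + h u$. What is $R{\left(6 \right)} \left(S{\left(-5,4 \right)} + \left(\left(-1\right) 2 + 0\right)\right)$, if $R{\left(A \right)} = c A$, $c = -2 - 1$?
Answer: $324$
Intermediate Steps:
$c = -3$ ($c = -2 - 1 = -3$)
$R{\left(A \right)} = - 3 A$
$R{\left(6 \right)} \left(S{\left(-5,4 \right)} + \left(\left(-1\right) 2 + 0\right)\right) = \left(-3\right) 6 \left(\left(4 + 4 \left(-5\right)\right) + \left(\left(-1\right) 2 + 0\right)\right) = - 18 \left(\left(4 - 20\right) + \left(-2 + 0\right)\right) = - 18 \left(-16 - 2\right) = \left(-18\right) \left(-18\right) = 324$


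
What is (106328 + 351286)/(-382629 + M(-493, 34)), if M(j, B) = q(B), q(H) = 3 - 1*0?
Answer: -25423/21257 ≈ -1.1960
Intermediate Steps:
q(H) = 3 (q(H) = 3 + 0 = 3)
M(j, B) = 3
(106328 + 351286)/(-382629 + M(-493, 34)) = (106328 + 351286)/(-382629 + 3) = 457614/(-382626) = 457614*(-1/382626) = -25423/21257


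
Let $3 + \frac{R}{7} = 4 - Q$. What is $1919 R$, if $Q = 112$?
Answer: $-1491063$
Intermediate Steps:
$R = -777$ ($R = -21 + 7 \left(4 - 112\right) = -21 + 7 \left(-108\right) = -21 - 756 = -777$)
$1919 R = 1919 \left(-777\right) = -1491063$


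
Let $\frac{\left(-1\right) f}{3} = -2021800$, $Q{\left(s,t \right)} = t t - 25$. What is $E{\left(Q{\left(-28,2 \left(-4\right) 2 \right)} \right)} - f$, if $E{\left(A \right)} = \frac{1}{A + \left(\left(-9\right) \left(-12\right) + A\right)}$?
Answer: $- \frac{3457277999}{570} \approx -6.0654 \cdot 10^{6}$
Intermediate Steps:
$Q{\left(s,t \right)} = -25 + t^{2}$ ($Q{\left(s,t \right)} = t^{2} - 25 = -25 + t^{2}$)
$E{\left(A \right)} = \frac{1}{108 + 2 A}$ ($E{\left(A \right)} = \frac{1}{A + \left(108 + A\right)} = \frac{1}{108 + 2 A}$)
$f = 6065400$ ($f = \left(-3\right) \left(-2021800\right) = 6065400$)
$E{\left(Q{\left(-28,2 \left(-4\right) 2 \right)} \right)} - f = \frac{1}{2 \left(54 - \left(25 - \left(2 \left(-4\right) 2\right)^{2}\right)\right)} - 6065400 = \frac{1}{2 \left(54 - \left(25 - \left(\left(-8\right) 2\right)^{2}\right)\right)} - 6065400 = \frac{1}{2 \left(54 - \left(25 - \left(-16\right)^{2}\right)\right)} - 6065400 = \frac{1}{2 \left(54 + \left(-25 + 256\right)\right)} - 6065400 = \frac{1}{2 \left(54 + 231\right)} - 6065400 = \frac{1}{2 \cdot 285} - 6065400 = \frac{1}{2} \cdot \frac{1}{285} - 6065400 = \frac{1}{570} - 6065400 = - \frac{3457277999}{570}$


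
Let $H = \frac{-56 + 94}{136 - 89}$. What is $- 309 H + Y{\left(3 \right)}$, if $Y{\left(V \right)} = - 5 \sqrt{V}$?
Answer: $- \frac{11742}{47} - 5 \sqrt{3} \approx -258.49$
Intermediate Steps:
$H = \frac{38}{47} \approx 0.80851$
$- 309 H + Y{\left(3 \right)} = \left(-309\right) \frac{38}{47} - 5 \sqrt{3} = - \frac{11742}{47} - 5 \sqrt{3}$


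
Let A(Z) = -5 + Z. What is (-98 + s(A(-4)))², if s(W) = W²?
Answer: 289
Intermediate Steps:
(-98 + s(A(-4)))² = (-98 + (-5 - 4)²)² = (-98 + (-9)²)² = (-98 + 81)² = (-17)² = 289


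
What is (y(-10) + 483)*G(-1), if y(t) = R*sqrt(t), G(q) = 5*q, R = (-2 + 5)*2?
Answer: -2415 - 30*I*sqrt(10) ≈ -2415.0 - 94.868*I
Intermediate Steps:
R = 6 (R = 3*2 = 6)
y(t) = 6*sqrt(t)
(y(-10) + 483)*G(-1) = (6*sqrt(-10) + 483)*(5*(-1)) = (6*(I*sqrt(10)) + 483)*(-5) = (6*I*sqrt(10) + 483)*(-5) = (483 + 6*I*sqrt(10))*(-5) = -2415 - 30*I*sqrt(10)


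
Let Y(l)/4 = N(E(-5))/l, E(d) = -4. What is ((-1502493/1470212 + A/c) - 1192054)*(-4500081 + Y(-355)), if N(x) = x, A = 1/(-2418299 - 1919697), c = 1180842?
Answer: 3585468341272249331405491252608709/668388953692575871080 ≈ 5.3643e+12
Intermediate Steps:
A = -1/4337996 (A = 1/(-4337996) = -1/4337996 ≈ -2.3052e-7)
Y(l) = -16/l (Y(l) = 4*(-4/l) = -16/l)
((-1502493/1470212 + A/c) - 1192054)*(-4500081 + Y(-355)) = ((-1502493/1470212 - 1/4337996/1180842) - 1192054)*(-4500081 - 16/(-355)) = ((-1502493*1/1470212 - 1/4337996*1/1180842) - 1192054)*(-4500081 - 16*(-1/355)) = ((-1502493/1470212 - 1/5122487872632) - 1192054)*(-4500081 + 16/355) = (-1924125542803985447/1882785785049509496 - 1192054)*(-1597528739/355) = -2244384250336950796730231/1882785785049509496*(-1597528739/355) = 3585468341272249331405491252608709/668388953692575871080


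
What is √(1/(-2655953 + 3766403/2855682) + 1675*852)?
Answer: √82094570275866893768401048916574/7584553408543 ≈ 1194.6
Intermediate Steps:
√(1/(-2655953 + 3766403/2855682) + 1675*852) = √(1/(-2655953 + 3766403*(1/2855682)) + 1427100) = √(1/(-2655953 + 3766403/2855682) + 1427100) = √(1/(-7584553408543/2855682) + 1427100) = √(-2855682/7584553408543 + 1427100) = √(10823916169328859618/7584553408543) = √82094570275866893768401048916574/7584553408543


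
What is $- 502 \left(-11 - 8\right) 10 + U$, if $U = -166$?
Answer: $95214$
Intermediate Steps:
$- 502 \left(-11 - 8\right) 10 + U = - 502 \left(-11 - 8\right) 10 - 166 = - 502 \left(\left(-19\right) 10\right) - 166 = \left(-502\right) \left(-190\right) - 166 = 95380 - 166 = 95214$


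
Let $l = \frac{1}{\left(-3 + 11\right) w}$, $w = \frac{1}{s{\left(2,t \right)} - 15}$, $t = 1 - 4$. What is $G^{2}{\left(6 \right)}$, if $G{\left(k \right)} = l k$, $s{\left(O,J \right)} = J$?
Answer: $\frac{729}{4} \approx 182.25$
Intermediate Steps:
$t = -3$
$w = - \frac{1}{18}$ ($w = \frac{1}{-3 - 15} = \frac{1}{-18} = - \frac{1}{18} \approx -0.055556$)
$l = - \frac{9}{4}$ ($l = \frac{1}{\left(-3 + 11\right) \left(- \frac{1}{18}\right)} = \frac{1}{8} \left(-18\right) = - \frac{9}{4} \approx -2.25$)
$G{\left(k \right)} = - \frac{9 k}{4}$
$G^{2}{\left(6 \right)} = \left(\left(- \frac{9}{4}\right) 6\right)^{2} = \left(- \frac{27}{2}\right)^{2} = \frac{729}{4}$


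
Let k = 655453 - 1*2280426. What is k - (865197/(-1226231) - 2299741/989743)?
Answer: -1972150571546431367/1213653548633 ≈ -1.6250e+6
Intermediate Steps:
k = -1624973 (k = 655453 - 2280426 = -1624973)
k - (865197/(-1226231) - 2299741/989743) = -1624973 - (865197/(-1226231) - 2299741/989743) = -1624973 - (865197*(-1/1226231) - 2299741*1/989743) = -1624973 - (-865197/1226231 - 2299741/989743) = -1624973 - 1*(-3676336380542/1213653548633) = -1624973 + 3676336380542/1213653548633 = -1972150571546431367/1213653548633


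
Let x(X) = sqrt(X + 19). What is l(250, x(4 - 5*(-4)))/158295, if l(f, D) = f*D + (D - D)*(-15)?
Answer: 50*sqrt(43)/31659 ≈ 0.010356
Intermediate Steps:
x(X) = sqrt(19 + X)
l(f, D) = D*f (l(f, D) = D*f + 0*(-15) = D*f + 0 = D*f)
l(250, x(4 - 5*(-4)))/158295 = (sqrt(19 + (4 - 5*(-4)))*250)/158295 = (sqrt(19 + (4 + 20))*250)*(1/158295) = (sqrt(19 + 24)*250)*(1/158295) = (sqrt(43)*250)*(1/158295) = (250*sqrt(43))*(1/158295) = 50*sqrt(43)/31659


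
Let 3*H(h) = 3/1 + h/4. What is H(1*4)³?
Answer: 64/27 ≈ 2.3704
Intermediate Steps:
H(h) = 1 + h/12 (H(h) = (3/1 + h/4)/3 = (3*1 + h*(¼))/3 = (3 + h/4)/3 = 1 + h/12)
H(1*4)³ = (1 + (1*4)/12)³ = (1 + (1/12)*4)³ = (1 + ⅓)³ = (4/3)³ = 64/27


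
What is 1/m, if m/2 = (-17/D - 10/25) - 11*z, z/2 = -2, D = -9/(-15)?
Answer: 15/458 ≈ 0.032751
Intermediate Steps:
D = ⅗ (D = -9*(-1/15) = ⅗ ≈ 0.60000)
z = -4 (z = 2*(-2) = -4)
m = 458/15 (m = 2*((-17/⅗ - 10/25) - 11*(-4)) = 2*((-17*5/3 - 10*1/25) + 44) = 2*((-85/3 - ⅖) + 44) = 2*(-431/15 + 44) = 2*(229/15) = 458/15 ≈ 30.533)
1/m = 1/(458/15) = 15/458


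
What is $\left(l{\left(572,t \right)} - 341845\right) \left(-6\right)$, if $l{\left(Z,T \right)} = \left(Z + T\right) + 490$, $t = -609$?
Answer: $2048352$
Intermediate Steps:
$l{\left(Z,T \right)} = 490 + T + Z$ ($l{\left(Z,T \right)} = \left(T + Z\right) + 490 = 490 + T + Z$)
$\left(l{\left(572,t \right)} - 341845\right) \left(-6\right) = \left(\left(490 - 609 + 572\right) - 341845\right) \left(-6\right) = \left(453 - 341845\right) \left(-6\right) = \left(-341392\right) \left(-6\right) = 2048352$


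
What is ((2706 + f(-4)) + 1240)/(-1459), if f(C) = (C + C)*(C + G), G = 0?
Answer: -3978/1459 ≈ -2.7265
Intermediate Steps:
f(C) = 2*C**2 (f(C) = (C + C)*(C + 0) = (2*C)*C = 2*C**2)
((2706 + f(-4)) + 1240)/(-1459) = ((2706 + 2*(-4)**2) + 1240)/(-1459) = ((2706 + 2*16) + 1240)*(-1/1459) = ((2706 + 32) + 1240)*(-1/1459) = (2738 + 1240)*(-1/1459) = 3978*(-1/1459) = -3978/1459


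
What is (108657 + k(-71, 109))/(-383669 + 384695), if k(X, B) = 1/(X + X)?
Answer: 15429293/145692 ≈ 105.90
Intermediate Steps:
k(X, B) = 1/(2*X)
(108657 + k(-71, 109))/(-383669 + 384695) = (108657 + (1/2)/(-71))/(-383669 + 384695) = (108657 + (1/2)*(-1/71))/1026 = (108657 - 1/142)*(1/1026) = (15429293/142)*(1/1026) = 15429293/145692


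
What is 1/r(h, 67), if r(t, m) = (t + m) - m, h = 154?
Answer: 1/154 ≈ 0.0064935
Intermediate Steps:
r(t, m) = t (r(t, m) = (m + t) - m = t)
1/r(h, 67) = 1/154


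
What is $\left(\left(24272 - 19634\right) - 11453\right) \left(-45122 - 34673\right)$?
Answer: $543802925$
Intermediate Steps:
$\left(\left(24272 - 19634\right) - 11453\right) \left(-45122 - 34673\right) = \left(\left(24272 - 19634\right) - 11453\right) \left(-79795\right) = \left(4638 - 11453\right) \left(-79795\right) = \left(-6815\right) \left(-79795\right) = 543802925$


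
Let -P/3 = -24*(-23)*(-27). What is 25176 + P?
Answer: 69888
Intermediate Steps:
P = 44712 (P = -3*(-24*(-23))*(-27) = -1656*(-27) = -3*(-14904) = 44712)
25176 + P = 25176 + 44712 = 69888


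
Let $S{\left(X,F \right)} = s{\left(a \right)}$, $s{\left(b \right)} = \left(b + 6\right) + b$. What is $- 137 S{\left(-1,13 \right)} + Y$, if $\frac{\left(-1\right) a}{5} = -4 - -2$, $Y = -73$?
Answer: $-3635$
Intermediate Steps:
$a = 10$ ($a = - 5 \left(-4 - -2\right) = - 5 \left(-4 + 2\right) = \left(-5\right) \left(-2\right) = 10$)
$s{\left(b \right)} = 6 + 2 b$ ($s{\left(b \right)} = \left(6 + b\right) + b = 6 + 2 b$)
$S{\left(X,F \right)} = 26$ ($S{\left(X,F \right)} = 6 + 2 \cdot 10 = 6 + 20 = 26$)
$- 137 S{\left(-1,13 \right)} + Y = \left(-137\right) 26 - 73 = -3562 - 73 = -3635$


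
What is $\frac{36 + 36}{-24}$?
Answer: $-3$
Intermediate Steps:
$\frac{36 + 36}{-24} = 72 \left(- \frac{1}{24}\right) = -3$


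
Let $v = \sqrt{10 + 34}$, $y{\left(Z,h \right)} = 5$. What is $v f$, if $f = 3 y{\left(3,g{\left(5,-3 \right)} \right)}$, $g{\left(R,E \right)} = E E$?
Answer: $30 \sqrt{11} \approx 99.499$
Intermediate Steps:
$g{\left(R,E \right)} = E^{2}$
$f = 15$ ($f = 3 \cdot 5 = 15$)
$v = 2 \sqrt{11}$ ($v = \sqrt{44} = 2 \sqrt{11} \approx 6.6332$)
$v f = 2 \sqrt{11} \cdot 15 = 30 \sqrt{11}$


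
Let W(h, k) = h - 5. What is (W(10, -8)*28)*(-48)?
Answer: -6720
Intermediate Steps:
W(h, k) = -5 + h
(W(10, -8)*28)*(-48) = ((-5 + 10)*28)*(-48) = (5*28)*(-48) = 140*(-48) = -6720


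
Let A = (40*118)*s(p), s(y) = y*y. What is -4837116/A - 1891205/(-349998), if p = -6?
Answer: -6350126723/275331760 ≈ -23.064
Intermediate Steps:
s(y) = y²
A = 169920 (A = (40*118)*(-6)² = 4720*36 = 169920)
-4837116/A - 1891205/(-349998) = -4837116/169920 - 1891205/(-349998) = -4837116*1/169920 - 1891205*(-1/349998) = -403093/14160 + 1891205/349998 = -6350126723/275331760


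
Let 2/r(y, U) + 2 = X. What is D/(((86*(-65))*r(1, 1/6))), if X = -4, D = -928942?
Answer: -1393413/2795 ≈ -498.54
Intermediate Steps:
r(y, U) = -⅓ (r(y, U) = 2/(-2 - 4) = 2/(-6) = 2*(-⅙) = -⅓)
D/(((86*(-65))*r(1, 1/6))) = -928942/((86*(-65))*(-⅓)) = -928942/((-5590*(-⅓))) = -928942/5590/3 = -928942*3/5590 = -1393413/2795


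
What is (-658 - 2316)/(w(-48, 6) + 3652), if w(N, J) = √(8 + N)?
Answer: -1357631/1667143 + 1487*I*√10/3334286 ≈ -0.81435 + 0.0014103*I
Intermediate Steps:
(-658 - 2316)/(w(-48, 6) + 3652) = (-658 - 2316)/(√(8 - 48) + 3652) = -2974/(√(-40) + 3652) = -2974/(2*I*√10 + 3652) = -2974/(3652 + 2*I*√10)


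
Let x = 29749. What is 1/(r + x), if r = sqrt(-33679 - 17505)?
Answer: 29749/885054185 - 4*I*sqrt(3199)/885054185 ≈ 3.3613e-5 - 2.5562e-7*I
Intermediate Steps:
r = 4*I*sqrt(3199) (r = sqrt(-51184) = 4*I*sqrt(3199) ≈ 226.24*I)
1/(r + x) = 1/(4*I*sqrt(3199) + 29749) = 1/(29749 + 4*I*sqrt(3199))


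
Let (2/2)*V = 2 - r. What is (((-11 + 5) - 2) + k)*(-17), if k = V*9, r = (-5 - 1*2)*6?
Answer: -6596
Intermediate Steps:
r = -42 (r = (-5 - 2)*6 = -7*6 = -42)
V = 44 (V = 2 - 1*(-42) = 2 + 42 = 44)
k = 396 (k = 44*9 = 396)
(((-11 + 5) - 2) + k)*(-17) = (((-11 + 5) - 2) + 396)*(-17) = ((-6 - 2) + 396)*(-17) = (-8 + 396)*(-17) = 388*(-17) = -6596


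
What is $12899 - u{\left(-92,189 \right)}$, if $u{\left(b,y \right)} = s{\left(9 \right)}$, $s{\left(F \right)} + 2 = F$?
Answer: $12892$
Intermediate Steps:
$s{\left(F \right)} = -2 + F$
$u{\left(b,y \right)} = 7$ ($u{\left(b,y \right)} = -2 + 9 = 7$)
$12899 - u{\left(-92,189 \right)} = 12899 - 7 = 12892$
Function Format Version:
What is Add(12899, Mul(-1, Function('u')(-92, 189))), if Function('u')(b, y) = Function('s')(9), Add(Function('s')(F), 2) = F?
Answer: 12892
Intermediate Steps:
Function('s')(F) = Add(-2, F)
Function('u')(b, y) = 7 (Function('u')(b, y) = Add(-2, 9) = 7)
Add(12899, Mul(-1, Function('u')(-92, 189))) = Add(12899, Mul(-1, 7)) = Add(12899, -7) = 12892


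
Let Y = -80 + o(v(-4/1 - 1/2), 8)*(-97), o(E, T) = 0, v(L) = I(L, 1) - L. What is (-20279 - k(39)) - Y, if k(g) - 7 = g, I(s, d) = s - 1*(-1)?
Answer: -20245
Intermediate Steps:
I(s, d) = 1 + s (I(s, d) = s + 1 = 1 + s)
v(L) = 1 (v(L) = (1 + L) - L = 1)
k(g) = 7 + g
Y = -80 (Y = -80 + 0*(-97) = -80 + 0 = -80)
(-20279 - k(39)) - Y = (-20279 - (7 + 39)) - 1*(-80) = (-20279 - 1*46) + 80 = (-20279 - 46) + 80 = -20325 + 80 = -20245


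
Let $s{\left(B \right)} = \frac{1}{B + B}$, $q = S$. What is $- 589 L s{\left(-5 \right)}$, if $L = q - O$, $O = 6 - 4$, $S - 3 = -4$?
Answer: $- \frac{1767}{10} \approx -176.7$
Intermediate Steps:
$S = -1$ ($S = 3 - 4 = -1$)
$O = 2$ ($O = 6 - 4 = 2$)
$q = -1$
$s{\left(B \right)} = \frac{1}{2 B}$
$L = -3$ ($L = -1 - 2 = -3$)
$- 589 L s{\left(-5 \right)} = - 589 \left(- 3 \frac{1}{2 \left(-5\right)}\right) = - 589 \left(- 3 \cdot \frac{1}{2} \left(- \frac{1}{5}\right)\right) = - 589 \left(\left(-3\right) \left(- \frac{1}{10}\right)\right) = \left(-589\right) \frac{3}{10} = - \frac{1767}{10}$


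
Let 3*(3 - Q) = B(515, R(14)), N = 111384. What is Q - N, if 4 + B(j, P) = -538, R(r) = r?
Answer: -333601/3 ≈ -1.1120e+5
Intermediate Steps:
B(j, P) = -542 (B(j, P) = -4 - 538 = -542)
Q = 551/3 (Q = 3 - ⅓*(-542) = 3 + 542/3 = 551/3 ≈ 183.67)
Q - N = 551/3 - 1*111384 = 551/3 - 111384 = -333601/3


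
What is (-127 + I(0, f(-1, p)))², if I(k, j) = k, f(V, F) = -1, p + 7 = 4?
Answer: 16129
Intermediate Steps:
p = -3 (p = -7 + 4 = -3)
(-127 + I(0, f(-1, p)))² = (-127 + 0)² = (-127)² = 16129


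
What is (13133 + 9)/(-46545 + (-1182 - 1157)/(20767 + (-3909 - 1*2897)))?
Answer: -91737731/324908542 ≈ -0.28235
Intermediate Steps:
(13133 + 9)/(-46545 + (-1182 - 1157)/(20767 + (-3909 - 1*2897))) = 13142/(-46545 - 2339/(20767 + (-3909 - 2897))) = 13142/(-46545 - 2339/(20767 - 6806)) = 13142/(-46545 - 2339/13961) = 13142/(-649817084/13961) = 13142*(-13961/649817084) = -91737731/324908542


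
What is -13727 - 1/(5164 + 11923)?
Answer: -234553250/17087 ≈ -13727.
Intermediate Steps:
-13727 - 1/(5164 + 11923) = -13727 - 1/17087 = -234553250/17087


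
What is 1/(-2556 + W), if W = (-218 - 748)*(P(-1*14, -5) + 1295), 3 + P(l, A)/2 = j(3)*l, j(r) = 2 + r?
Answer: -1/1112490 ≈ -8.9888e-7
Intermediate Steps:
P(l, A) = -6 + 10*l (P(l, A) = -6 + 2*((2 + 3)*l) = -6 + 2*(5*l) = -6 + 10*l)
W = -1109934 (W = (-218 - 748)*((-6 + 10*(-1*14)) + 1295) = -966*((-6 + 10*(-14)) + 1295) = -966*((-6 - 140) + 1295) = -966*(-146 + 1295) = -966*1149 = -1109934)
1/(-2556 + W) = 1/(-2556 - 1109934) = 1/(-1112490) = -1/1112490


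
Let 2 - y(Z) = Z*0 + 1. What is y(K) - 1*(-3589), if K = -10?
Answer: 3590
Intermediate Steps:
y(Z) = 1 (y(Z) = 2 - (Z*0 + 1) = 2 - (0 + 1) = 2 - 1*1 = 2 - 1 = 1)
y(K) - 1*(-3589) = 1 - 1*(-3589) = 1 + 3589 = 3590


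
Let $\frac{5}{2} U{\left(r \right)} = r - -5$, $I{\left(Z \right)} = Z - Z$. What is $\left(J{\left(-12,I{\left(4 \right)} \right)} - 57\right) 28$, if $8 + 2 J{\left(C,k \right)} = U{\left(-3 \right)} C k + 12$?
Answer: $-1540$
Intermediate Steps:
$I{\left(Z \right)} = 0$
$U{\left(r \right)} = 2 + \frac{2 r}{5}$ ($U{\left(r \right)} = \frac{2 \left(r - -5\right)}{5} = \frac{2 \left(r + 5\right)}{5} = \frac{2 \left(5 + r\right)}{5} = 2 + \frac{2 r}{5}$)
$J{\left(C,k \right)} = 2 + \frac{2 C k}{5}$ ($J{\left(C,k \right)} = -4 + \frac{\left(2 + \frac{2}{5} \left(-3\right)\right) C k + 12}{2} = -4 + \frac{\left(2 - \frac{6}{5}\right) C k + 12}{2} = -4 + \frac{\frac{4 C}{5} k + 12}{2} = -4 + \frac{\frac{4 C k}{5} + 12}{2} = -4 + \frac{12 + \frac{4 C k}{5}}{2} = -4 + \left(6 + \frac{2 C k}{5}\right) = 2 + \frac{2 C k}{5}$)
$\left(J{\left(-12,I{\left(4 \right)} \right)} - 57\right) 28 = \left(\left(2 + \frac{2}{5} \left(-12\right) 0\right) - 57\right) 28 = \left(\left(2 + 0\right) - 57\right) 28 = \left(2 - 57\right) 28 = \left(-55\right) 28 = -1540$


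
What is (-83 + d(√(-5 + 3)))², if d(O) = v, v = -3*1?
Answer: 7396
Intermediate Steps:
v = -3
d(O) = -3
(-83 + d(√(-5 + 3)))² = (-83 - 3)² = (-86)² = 7396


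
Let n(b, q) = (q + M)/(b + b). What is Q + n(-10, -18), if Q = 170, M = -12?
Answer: 343/2 ≈ 171.50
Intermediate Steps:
n(b, q) = (-12 + q)/(2*b) (n(b, q) = (q - 12)/(b + b) = (-12 + q)/((2*b)) = (-12 + q)*(1/(2*b)) = (-12 + q)/(2*b))
Q + n(-10, -18) = 170 + (1/2)*(-12 - 18)/(-10) = 170 + (1/2)*(-1/10)*(-30) = 170 + 3/2 = 343/2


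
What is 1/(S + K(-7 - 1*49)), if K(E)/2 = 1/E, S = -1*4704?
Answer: -28/131713 ≈ -0.00021258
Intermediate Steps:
S = -4704
K(E) = 2/E
1/(S + K(-7 - 1*49)) = 1/(-4704 + 2/(-7 - 1*49)) = 1/(-4704 + 2/(-7 - 49)) = 1/(-4704 + 2/(-56)) = 1/(-4704 + 2*(-1/56)) = 1/(-4704 - 1/28) = 1/(-131713/28) = -28/131713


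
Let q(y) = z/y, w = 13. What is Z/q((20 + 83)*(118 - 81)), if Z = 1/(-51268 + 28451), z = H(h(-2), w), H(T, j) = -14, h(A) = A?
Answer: 3811/319438 ≈ 0.011930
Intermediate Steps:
z = -14
q(y) = -14/y
Z = -1/22817 (Z = 1/(-22817) = -1/22817 ≈ -4.3827e-5)
Z/q((20 + 83)*(118 - 81)) = -(-(20 + 83)*(118 - 81)/14)/22817 = -1/(22817*((-14/(103*37)))) = -1/(22817*((-14/3811))) = -1/(22817*((-14*1/3811))) = -1/(22817*(-14/3811)) = -1/22817*(-3811/14) = 3811/319438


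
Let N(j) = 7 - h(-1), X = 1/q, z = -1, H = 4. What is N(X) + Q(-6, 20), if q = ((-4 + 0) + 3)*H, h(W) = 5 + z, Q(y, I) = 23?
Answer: 26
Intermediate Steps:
h(W) = 4 (h(W) = 5 - 1 = 4)
q = -4 (q = ((-4 + 0) + 3)*4 = (-4 + 3)*4 = -1*4 = -4)
X = -¼ (X = 1/(-4) = -¼ ≈ -0.25000)
N(j) = 3 (N(j) = 7 - 1*4 = 7 - 4 = 3)
N(X) + Q(-6, 20) = 3 + 23 = 26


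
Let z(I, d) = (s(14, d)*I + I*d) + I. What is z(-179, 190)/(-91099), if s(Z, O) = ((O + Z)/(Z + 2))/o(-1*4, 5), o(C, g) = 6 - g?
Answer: 145885/364396 ≈ 0.40035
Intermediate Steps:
s(Z, O) = (O + Z)/(2 + Z) (s(Z, O) = ((O + Z)/(Z + 2))/(6 - 1*5) = ((O + Z)/(2 + Z))/(6 - 5) = ((O + Z)/(2 + Z))/1 = ((O + Z)/(2 + Z))*1 = (O + Z)/(2 + Z))
z(I, d) = I + I*d + I*(7/8 + d/16) (z(I, d) = (((d + 14)/(2 + 14))*I + I*d) + I = (((14 + d)/16)*I + I*d) + I = ((7/8 + d/16)*I + I*d) + I = (I*(7/8 + d/16) + I*d) + I = (I*d + I*(7/8 + d/16)) + I = I + I*d + I*(7/8 + d/16))
z(-179, 190)/(-91099) = ((1/16)*(-179)*(30 + 17*190))/(-91099) = ((1/16)*(-179)*(30 + 3230))*(-1/91099) = ((1/16)*(-179)*3260)*(-1/91099) = -145885/4*(-1/91099) = 145885/364396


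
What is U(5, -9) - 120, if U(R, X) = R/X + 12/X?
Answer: -1097/9 ≈ -121.89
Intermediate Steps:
U(R, X) = 12/X + R/X
U(5, -9) - 120 = (12 + 5)/(-9) - 120 = -⅑*17 - 120 = -17/9 - 120 = -1097/9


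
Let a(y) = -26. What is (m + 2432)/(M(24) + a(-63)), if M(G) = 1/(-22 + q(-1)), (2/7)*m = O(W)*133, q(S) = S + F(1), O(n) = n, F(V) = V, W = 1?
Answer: -63745/573 ≈ -111.25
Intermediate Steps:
q(S) = 1 + S (q(S) = S + 1 = 1 + S)
m = 931/2 (m = 7*(1*133)/2 = (7/2)*133 = 931/2 ≈ 465.50)
M(G) = -1/22 (M(G) = 1/(-22 + (1 - 1)) = 1/(-22 + 0) = 1/(-22) = -1/22)
(m + 2432)/(M(24) + a(-63)) = (931/2 + 2432)/(-1/22 - 26) = 5795/(2*(-573/22)) = (5795/2)*(-22/573) = -63745/573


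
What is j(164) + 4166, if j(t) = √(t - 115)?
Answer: 4173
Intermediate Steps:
j(t) = √(-115 + t)
j(164) + 4166 = √(-115 + 164) + 4166 = √49 + 4166 = 7 + 4166 = 4173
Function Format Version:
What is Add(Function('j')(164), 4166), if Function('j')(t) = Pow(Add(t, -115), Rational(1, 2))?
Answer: 4173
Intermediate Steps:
Function('j')(t) = Pow(Add(-115, t), Rational(1, 2))
Add(Function('j')(164), 4166) = Add(Pow(Add(-115, 164), Rational(1, 2)), 4166) = Add(Pow(49, Rational(1, 2)), 4166) = Add(7, 4166) = 4173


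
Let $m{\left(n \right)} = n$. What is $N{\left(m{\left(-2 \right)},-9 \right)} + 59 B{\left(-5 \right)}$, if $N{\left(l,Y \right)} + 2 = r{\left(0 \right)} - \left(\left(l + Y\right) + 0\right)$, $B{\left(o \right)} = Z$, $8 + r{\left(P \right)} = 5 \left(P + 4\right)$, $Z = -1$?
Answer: $-38$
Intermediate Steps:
$r{\left(P \right)} = 12 + 5 P$ ($r{\left(P \right)} = -8 + 5 \left(P + 4\right) = -8 + 5 \left(4 + P\right) = -8 + \left(20 + 5 P\right) = 12 + 5 P$)
$B{\left(o \right)} = -1$
$N{\left(l,Y \right)} = 10 - Y - l$ ($N{\left(l,Y \right)} = -2 - \left(-12 + Y + l\right) = 10 - Y - l$)
$N{\left(m{\left(-2 \right)},-9 \right)} + 59 B{\left(-5 \right)} = \left(10 - -9 - -2\right) + 59 \left(-1\right) = \left(10 + 9 + 2\right) - 59 = 21 - 59 = -38$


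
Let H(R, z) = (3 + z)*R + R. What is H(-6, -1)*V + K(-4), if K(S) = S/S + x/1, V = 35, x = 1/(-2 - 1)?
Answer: -1888/3 ≈ -629.33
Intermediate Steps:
x = -⅓ (x = 1/(-3) = -⅓ ≈ -0.33333)
H(R, z) = R + R*(3 + z) (H(R, z) = R*(3 + z) + R = R + R*(3 + z))
K(S) = ⅔ (K(S) = S/S - ⅓/1 = 1 - ⅓*1 = 1 - ⅓ = ⅔)
H(-6, -1)*V + K(-4) = -6*(4 - 1)*35 + ⅔ = -6*3*35 + ⅔ = -18*35 + ⅔ = -630 + ⅔ = -1888/3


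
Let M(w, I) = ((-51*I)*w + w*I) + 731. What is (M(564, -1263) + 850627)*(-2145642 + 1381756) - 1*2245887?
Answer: -27857364810675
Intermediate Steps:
M(w, I) = 731 - 50*I*w (M(w, I) = (-51*I*w + I*w) + 731 = -50*I*w + 731 = 731 - 50*I*w)
(M(564, -1263) + 850627)*(-2145642 + 1381756) - 1*2245887 = ((731 - 50*(-1263)*564) + 850627)*(-2145642 + 1381756) - 1*2245887 = ((731 + 35616600) + 850627)*(-763886) - 2245887 = (35617331 + 850627)*(-763886) - 2245887 = 36467958*(-763886) - 2245887 = -27857362564788 - 2245887 = -27857364810675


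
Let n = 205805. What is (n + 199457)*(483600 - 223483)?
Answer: 105415535654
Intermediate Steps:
(n + 199457)*(483600 - 223483) = (205805 + 199457)*(483600 - 223483) = 405262*260117 = 105415535654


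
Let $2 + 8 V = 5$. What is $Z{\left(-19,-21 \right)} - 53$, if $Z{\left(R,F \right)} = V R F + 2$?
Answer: $\frac{789}{8} \approx 98.625$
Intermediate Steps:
$V = \frac{3}{8}$ ($V = - \frac{1}{4} + \frac{1}{8} \cdot 5 = - \frac{1}{4} + \frac{5}{8} = \frac{3}{8} \approx 0.375$)
$Z{\left(R,F \right)} = 2 + \frac{3 F R}{8}$ ($Z{\left(R,F \right)} = \frac{3 R}{8} F + 2 = \frac{3 F R}{8} + 2 = 2 + \frac{3 F R}{8}$)
$Z{\left(-19,-21 \right)} - 53 = \left(2 + \frac{3}{8} \left(-21\right) \left(-19\right)\right) - 53 = \left(2 + \frac{1197}{8}\right) - 53 = \frac{1213}{8} - 53 = \frac{789}{8}$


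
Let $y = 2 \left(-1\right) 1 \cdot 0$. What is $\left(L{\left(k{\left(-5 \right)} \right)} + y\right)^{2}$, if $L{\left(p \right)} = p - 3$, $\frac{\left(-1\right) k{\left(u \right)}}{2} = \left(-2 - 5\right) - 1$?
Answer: $169$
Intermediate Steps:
$k{\left(u \right)} = 16$ ($k{\left(u \right)} = - 2 \left(\left(-2 - 5\right) - 1\right) = - 2 \left(-7 - 1\right) = \left(-2\right) \left(-8\right) = 16$)
$L{\left(p \right)} = -3 + p$
$y = 0$ ($y = \left(-2\right) 1 \cdot 0 = \left(-2\right) 0 = 0$)
$\left(L{\left(k{\left(-5 \right)} \right)} + y\right)^{2} = \left(\left(-3 + 16\right) + 0\right)^{2} = \left(13 + 0\right)^{2} = 13^{2} = 169$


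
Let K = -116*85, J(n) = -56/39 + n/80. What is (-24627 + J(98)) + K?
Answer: -53800049/1560 ≈ -34487.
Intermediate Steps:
J(n) = -56/39 + n/80 (J(n) = -56*1/39 + n*(1/80) = -56/39 + n/80)
K = -9860
(-24627 + J(98)) + K = (-24627 + (-56/39 + (1/80)*98)) - 9860 = (-24627 + (-56/39 + 49/40)) - 9860 = (-24627 - 329/1560) - 9860 = -38418449/1560 - 9860 = -53800049/1560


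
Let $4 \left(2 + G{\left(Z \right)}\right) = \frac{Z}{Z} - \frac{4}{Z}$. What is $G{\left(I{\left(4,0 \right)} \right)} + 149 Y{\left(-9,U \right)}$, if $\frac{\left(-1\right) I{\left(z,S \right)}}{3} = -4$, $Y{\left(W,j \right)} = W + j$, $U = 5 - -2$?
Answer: $- \frac{1799}{6} \approx -299.83$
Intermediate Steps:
$U = 7$ ($U = 5 + 2 = 7$)
$I{\left(z,S \right)} = 12$ ($I{\left(z,S \right)} = \left(-3\right) \left(-4\right) = 12$)
$G{\left(Z \right)} = - \frac{7}{4} - \frac{1}{Z}$ ($G{\left(Z \right)} = -2 + \frac{\frac{Z}{Z} - \frac{4}{Z}}{4} = -2 + \frac{1 - \frac{4}{Z}}{4} = -2 + \left(\frac{1}{4} - \frac{1}{Z}\right) = - \frac{7}{4} - \frac{1}{Z}$)
$G{\left(I{\left(4,0 \right)} \right)} + 149 Y{\left(-9,U \right)} = \left(- \frac{7}{4} - \frac{1}{12}\right) + 149 \left(-9 + 7\right) = \left(- \frac{7}{4} - \frac{1}{12}\right) + 149 \left(-2\right) = \left(- \frac{7}{4} - \frac{1}{12}\right) - 298 = - \frac{11}{6} - 298 = - \frac{1799}{6}$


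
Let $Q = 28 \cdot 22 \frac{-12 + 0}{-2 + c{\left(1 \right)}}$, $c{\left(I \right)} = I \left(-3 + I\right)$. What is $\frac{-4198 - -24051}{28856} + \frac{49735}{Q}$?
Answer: $\frac{6570721}{238062} \approx 27.601$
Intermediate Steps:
$Q = 1848$ ($Q = 28 \cdot 22 \frac{-12 + 0}{-2 + 1 \left(-3 + 1\right)} = 616 \left(- \frac{12}{-2 + 1 \left(-2\right)}\right) = 616 \left(- \frac{12}{-2 - 2}\right) = 616 \left(- \frac{12}{-4}\right) = 616 \left(\left(-12\right) \left(- \frac{1}{4}\right)\right) = 616 \cdot 3 = 1848$)
$\frac{-4198 - -24051}{28856} + \frac{49735}{Q} = \frac{-4198 - -24051}{28856} + \frac{49735}{1848} = \left(-4198 + 24051\right) \frac{1}{28856} + 49735 \cdot \frac{1}{1848} = 19853 \cdot \frac{1}{28856} + \frac{7105}{264} = \frac{19853}{28856} + \frac{7105}{264} = \frac{6570721}{238062}$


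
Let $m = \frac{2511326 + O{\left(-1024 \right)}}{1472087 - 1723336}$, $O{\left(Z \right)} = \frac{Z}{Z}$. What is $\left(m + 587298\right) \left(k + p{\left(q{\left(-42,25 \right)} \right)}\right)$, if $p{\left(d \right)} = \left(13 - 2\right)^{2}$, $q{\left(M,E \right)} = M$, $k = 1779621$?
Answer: $\frac{262610763172340250}{251249} \approx 1.0452 \cdot 10^{12}$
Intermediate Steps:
$O{\left(Z \right)} = 1$
$p{\left(d \right)} = 121$ ($p{\left(d \right)} = 11^{2} = 121$)
$m = - \frac{2511327}{251249}$ ($m = \frac{2511326 + 1}{1472087 - 1723336} = \frac{2511327}{-251249} = 2511327 \left(- \frac{1}{251249}\right) = - \frac{2511327}{251249} \approx -9.9954$)
$\left(m + 587298\right) \left(k + p{\left(q{\left(-42,25 \right)} \right)}\right) = \left(- \frac{2511327}{251249} + 587298\right) \left(1779621 + 121\right) = \frac{147555523875}{251249} \cdot 1779742 = \frac{262610763172340250}{251249}$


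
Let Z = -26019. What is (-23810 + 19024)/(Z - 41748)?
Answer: 4786/67767 ≈ 0.070624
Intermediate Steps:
(-23810 + 19024)/(Z - 41748) = (-23810 + 19024)/(-26019 - 41748) = -4786/(-67767) = -4786*(-1/67767) = 4786/67767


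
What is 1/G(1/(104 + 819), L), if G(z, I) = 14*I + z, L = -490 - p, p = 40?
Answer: -923/6848659 ≈ -0.00013477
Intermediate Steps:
L = -530 (L = -490 - 1*40 = -490 - 40 = -530)
G(z, I) = z + 14*I
1/G(1/(104 + 819), L) = 1/(1/(104 + 819) + 14*(-530)) = 1/(1/923 - 7420) = 1/(-6848659/923) = -923/6848659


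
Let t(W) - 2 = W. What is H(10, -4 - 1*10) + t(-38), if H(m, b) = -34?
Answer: -70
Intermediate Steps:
t(W) = 2 + W
H(10, -4 - 1*10) + t(-38) = -34 + (2 - 38) = -34 - 36 = -70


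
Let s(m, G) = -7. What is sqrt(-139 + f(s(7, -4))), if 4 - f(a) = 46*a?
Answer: sqrt(187) ≈ 13.675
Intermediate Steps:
f(a) = 4 - 46*a
sqrt(-139 + f(s(7, -4))) = sqrt(-139 + (4 - 46*(-7))) = sqrt(-139 + (4 + 322)) = sqrt(-139 + 326) = sqrt(187)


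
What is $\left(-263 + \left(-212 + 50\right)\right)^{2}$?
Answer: $180625$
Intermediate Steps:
$\left(-263 + \left(-212 + 50\right)\right)^{2} = \left(-263 - 162\right)^{2} = \left(-425\right)^{2} = 180625$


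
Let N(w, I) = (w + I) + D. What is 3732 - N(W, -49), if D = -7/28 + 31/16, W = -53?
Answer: 61317/16 ≈ 3832.3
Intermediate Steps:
D = 27/16 (D = -7*1/28 + 31*(1/16) = -1/4 + 31/16 = 27/16 ≈ 1.6875)
N(w, I) = 27/16 + I + w (N(w, I) = (w + I) + 27/16 = (I + w) + 27/16 = 27/16 + I + w)
3732 - N(W, -49) = 3732 - (27/16 - 49 - 53) = 3732 - 1*(-1605/16) = 3732 + 1605/16 = 61317/16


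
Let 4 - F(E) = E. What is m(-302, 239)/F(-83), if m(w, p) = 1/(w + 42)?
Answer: -1/22620 ≈ -4.4209e-5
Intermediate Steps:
F(E) = 4 - E
m(w, p) = 1/(42 + w)
m(-302, 239)/F(-83) = 1/((42 - 302)*(4 - 1*(-83))) = 1/((-260)*(4 + 83)) = -1/260/87 = -1/260*1/87 = -1/22620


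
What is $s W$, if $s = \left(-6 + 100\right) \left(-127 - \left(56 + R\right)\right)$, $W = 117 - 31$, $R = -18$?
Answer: $-1333860$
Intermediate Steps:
$W = 86$ ($W = 117 - 31 = 86$)
$s = -15510$ ($s = \left(-6 + 100\right) \left(-127 - 38\right) = 94 \left(-127 + \left(-56 + 18\right)\right) = 94 \left(-127 - 38\right) = 94 \left(-165\right) = -15510$)
$s W = \left(-15510\right) 86 = -1333860$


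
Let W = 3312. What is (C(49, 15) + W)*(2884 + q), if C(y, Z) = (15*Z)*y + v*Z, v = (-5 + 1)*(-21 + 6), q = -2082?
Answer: 12220074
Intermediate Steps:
v = 60 (v = -4*(-15) = 60)
C(y, Z) = 60*Z + 15*Z*y (C(y, Z) = (15*Z)*y + 60*Z = 15*Z*y + 60*Z = 60*Z + 15*Z*y)
(C(49, 15) + W)*(2884 + q) = (15*15*(4 + 49) + 3312)*(2884 - 2082) = (15*15*53 + 3312)*802 = (11925 + 3312)*802 = 15237*802 = 12220074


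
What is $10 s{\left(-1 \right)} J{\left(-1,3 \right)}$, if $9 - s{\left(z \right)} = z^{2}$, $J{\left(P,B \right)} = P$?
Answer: $-80$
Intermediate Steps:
$s{\left(z \right)} = 9 - z^{2}$
$10 s{\left(-1 \right)} J{\left(-1,3 \right)} = 10 \left(9 - \left(-1\right)^{2}\right) \left(-1\right) = 10 \left(9 - 1\right) \left(-1\right) = 10 \cdot 8 \left(-1\right) = 80 \left(-1\right) = -80$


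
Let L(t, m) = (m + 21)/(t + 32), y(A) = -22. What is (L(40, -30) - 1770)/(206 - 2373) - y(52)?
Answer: 395553/17336 ≈ 22.817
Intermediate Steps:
L(t, m) = (21 + m)/(32 + t)
(L(40, -30) - 1770)/(206 - 2373) - y(52) = ((21 - 30)/(32 + 40) - 1770)/(206 - 2373) - 1*(-22) = (-9/72 - 1770)/(-2167) + 22 = ((1/72)*(-9) - 1770)*(-1/2167) + 22 = (-1/8 - 1770)*(-1/2167) + 22 = -14161/8*(-1/2167) + 22 = 14161/17336 + 22 = 395553/17336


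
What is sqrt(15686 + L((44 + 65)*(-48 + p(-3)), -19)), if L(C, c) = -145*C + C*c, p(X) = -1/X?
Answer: sqrt(7809978)/3 ≈ 931.54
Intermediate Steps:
sqrt(15686 + L((44 + 65)*(-48 + p(-3)), -19)) = sqrt(15686 + ((44 + 65)*(-48 - 1/(-3)))*(-145 - 19)) = sqrt(15686 + (109*(-48 - 1*(-1/3)))*(-164)) = sqrt(15686 + (109*(-48 + 1/3))*(-164)) = sqrt(15686 + (109*(-143/3))*(-164)) = sqrt(15686 - 15587/3*(-164)) = sqrt(15686 + 2556268/3) = sqrt(2603326/3) = sqrt(7809978)/3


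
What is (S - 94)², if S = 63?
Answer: 961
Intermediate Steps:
(S - 94)² = (63 - 94)² = (-31)² = 961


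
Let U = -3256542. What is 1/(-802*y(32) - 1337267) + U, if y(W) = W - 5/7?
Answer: -31056035578801/9536507 ≈ -3.2565e+6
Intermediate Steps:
y(W) = -5/7 + W (y(W) = W - 5/7 = -5/7 + W)
1/(-802*y(32) - 1337267) + U = 1/(-802*(-5/7 + 32) - 1337267) - 3256542 = 1/(-802*219/7 - 1337267) - 3256542 = 1/(-175638/7 - 1337267) - 3256542 = 1/(-9536507/7) - 3256542 = -7/9536507 - 3256542 = -31056035578801/9536507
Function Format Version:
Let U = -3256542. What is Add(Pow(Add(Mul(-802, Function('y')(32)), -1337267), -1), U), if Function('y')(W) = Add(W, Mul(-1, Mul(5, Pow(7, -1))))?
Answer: Rational(-31056035578801, 9536507) ≈ -3.2565e+6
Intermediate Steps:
Function('y')(W) = Add(Rational(-5, 7), W) (Function('y')(W) = Add(W, Mul(-1, Mul(5, Rational(1, 7)))) = Add(W, Mul(-1, Rational(5, 7))) = Add(W, Rational(-5, 7)) = Add(Rational(-5, 7), W))
Add(Pow(Add(Mul(-802, Function('y')(32)), -1337267), -1), U) = Add(Pow(Add(Mul(-802, Add(Rational(-5, 7), 32)), -1337267), -1), -3256542) = Add(Pow(Add(Mul(-802, Rational(219, 7)), -1337267), -1), -3256542) = Add(Pow(Add(Rational(-175638, 7), -1337267), -1), -3256542) = Add(Pow(Rational(-9536507, 7), -1), -3256542) = Add(Rational(-7, 9536507), -3256542) = Rational(-31056035578801, 9536507)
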